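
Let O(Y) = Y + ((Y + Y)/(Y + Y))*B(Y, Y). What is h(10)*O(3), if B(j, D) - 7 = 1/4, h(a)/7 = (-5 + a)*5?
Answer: 7175/4 ≈ 1793.8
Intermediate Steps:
h(a) = -175 + 35*a (h(a) = 7*((-5 + a)*5) = 7*(-25 + 5*a) = -175 + 35*a)
B(j, D) = 29/4 (B(j, D) = 7 + 1/4 = 29/4)
O(Y) = 29/4 + Y (O(Y) = Y + ((Y + Y)/(Y + Y))*(29/4) = Y + ((2*Y)/((2*Y)))*(29/4) = Y + ((2*Y)*(1/(2*Y)))*(29/4) = Y + 1*(29/4) = Y + 29/4 = 29/4 + Y)
h(10)*O(3) = (-175 + 35*10)*(29/4 + 3) = (-175 + 350)*(41/4) = 175*(41/4) = 7175/4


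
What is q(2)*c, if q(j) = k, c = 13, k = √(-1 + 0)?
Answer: 13*I ≈ 13.0*I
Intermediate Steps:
k = I (k = √(-1) = I ≈ 1.0*I)
q(j) = I
q(2)*c = I*13 = 13*I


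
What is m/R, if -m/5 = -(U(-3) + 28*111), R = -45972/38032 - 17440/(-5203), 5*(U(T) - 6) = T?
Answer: 770101420308/106021441 ≈ 7263.6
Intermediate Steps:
U(T) = 6 + T/5
R = 106021441/49470124 (R = -45972*1/38032 - 17440*(-1/5203) = -11493/9508 + 17440/5203 = 106021441/49470124 ≈ 2.1431)
m = 15567 (m = -(-5)*((6 + (⅕)*(-3)) + 28*111) = -(-5)*((6 - ⅗) + 3108) = -(-5)*(27/5 + 3108) = -(-5)*15567/5 = -5*(-15567/5) = 15567)
m/R = 15567/(106021441/49470124) = 15567*(49470124/106021441) = 770101420308/106021441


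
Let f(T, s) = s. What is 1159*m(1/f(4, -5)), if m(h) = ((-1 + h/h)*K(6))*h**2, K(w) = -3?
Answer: 0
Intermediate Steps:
m(h) = 0 (m(h) = ((-1 + h/h)*(-3))*h**2 = ((-1 + 1)*(-3))*h**2 = (0*(-3))*h**2 = 0*h**2 = 0)
1159*m(1/f(4, -5)) = 1159*0 = 0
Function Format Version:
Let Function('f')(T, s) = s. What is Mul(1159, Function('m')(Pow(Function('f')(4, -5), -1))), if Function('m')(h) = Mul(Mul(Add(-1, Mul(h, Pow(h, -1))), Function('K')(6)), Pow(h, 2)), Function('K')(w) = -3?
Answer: 0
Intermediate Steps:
Function('m')(h) = 0 (Function('m')(h) = Mul(Mul(Add(-1, Mul(h, Pow(h, -1))), -3), Pow(h, 2)) = Mul(Mul(Add(-1, 1), -3), Pow(h, 2)) = Mul(Mul(0, -3), Pow(h, 2)) = Mul(0, Pow(h, 2)) = 0)
Mul(1159, Function('m')(Pow(Function('f')(4, -5), -1))) = Mul(1159, 0) = 0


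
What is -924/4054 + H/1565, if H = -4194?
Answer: -9224268/3172255 ≈ -2.9078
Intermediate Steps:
-924/4054 + H/1565 = -924/4054 - 4194/1565 = -924*1/4054 - 4194*1/1565 = -462/2027 - 4194/1565 = -9224268/3172255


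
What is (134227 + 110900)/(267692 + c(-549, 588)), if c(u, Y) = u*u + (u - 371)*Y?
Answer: 245127/28133 ≈ 8.7132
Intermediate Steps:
c(u, Y) = u² + Y*(-371 + u) (c(u, Y) = u² + (-371 + u)*Y = u² + Y*(-371 + u))
(134227 + 110900)/(267692 + c(-549, 588)) = (134227 + 110900)/(267692 + ((-549)² - 371*588 + 588*(-549))) = 245127/(267692 + (301401 - 218148 - 322812)) = 245127/(267692 - 239559) = 245127/28133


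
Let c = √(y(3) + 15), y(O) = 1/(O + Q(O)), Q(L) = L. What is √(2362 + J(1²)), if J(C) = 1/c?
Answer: √(19559722 + 91*√546)/91 ≈ 48.603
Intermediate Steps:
y(O) = 1/(2*O) (y(O) = 1/(O + O) = 1/(2*O))
c = √546/6 (c = √((½)/3 + 15) = √((½)*(⅓) + 15) = √(⅙ + 15) = √(91/6) = √546/6 ≈ 3.8944)
J(C) = √546/91 (J(C) = 1/(√546/6) = √546/91)
√(2362 + J(1²)) = √(2362 + √546/91)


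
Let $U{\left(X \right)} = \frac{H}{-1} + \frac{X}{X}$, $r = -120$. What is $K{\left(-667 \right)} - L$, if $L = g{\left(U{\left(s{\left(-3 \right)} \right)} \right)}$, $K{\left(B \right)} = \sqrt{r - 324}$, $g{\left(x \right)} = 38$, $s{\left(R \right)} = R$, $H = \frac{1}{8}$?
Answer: $-38 + 2 i \sqrt{111} \approx -38.0 + 21.071 i$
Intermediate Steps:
$H = \frac{1}{8} \approx 0.125$
$U{\left(X \right)} = \frac{7}{8}$ ($U{\left(X \right)} = \frac{1}{8 \left(-1\right)} + \frac{X}{X} = \frac{1}{8} \left(-1\right) + 1 = - \frac{1}{8} + 1 = \frac{7}{8}$)
$K{\left(B \right)} = 2 i \sqrt{111}$ ($K{\left(B \right)} = \sqrt{-120 - 324} = \sqrt{-444} = 2 i \sqrt{111}$)
$L = 38$
$K{\left(-667 \right)} - L = 2 i \sqrt{111} - 38 = -38 + 2 i \sqrt{111}$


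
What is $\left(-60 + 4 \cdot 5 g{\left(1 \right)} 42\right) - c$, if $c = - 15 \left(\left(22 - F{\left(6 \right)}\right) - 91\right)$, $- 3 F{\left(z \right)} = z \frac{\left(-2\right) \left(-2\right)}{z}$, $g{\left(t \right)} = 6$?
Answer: $3965$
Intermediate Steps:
$F{\left(z \right)} = - \frac{4}{3}$ ($F{\left(z \right)} = - \frac{z \frac{\left(-2\right) \left(-2\right)}{z}}{3} = - \frac{z \frac{4}{z}}{3} = \left(- \frac{1}{3}\right) 4 = - \frac{4}{3}$)
$c = 1015$ ($c = - 15 \left(\left(22 - - \frac{4}{3}\right) - 91\right) = - 15 \left(\left(22 + \frac{4}{3}\right) - 91\right) = - 15 \left(\frac{70}{3} - 91\right) = \left(-15\right) \left(- \frac{203}{3}\right) = 1015$)
$\left(-60 + 4 \cdot 5 g{\left(1 \right)} 42\right) - c = \left(-60 + 4 \cdot 5 \cdot 6 \cdot 42\right) - 1015 = \left(-60 + 20 \cdot 6 \cdot 42\right) - 1015 = \left(-60 + 120 \cdot 42\right) - 1015 = \left(-60 + 5040\right) - 1015 = 4980 - 1015 = 3965$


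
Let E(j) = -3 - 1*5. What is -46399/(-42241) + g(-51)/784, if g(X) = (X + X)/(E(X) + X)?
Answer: 1075270363/976949848 ≈ 1.1006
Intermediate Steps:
E(j) = -8 (E(j) = -3 - 5 = -8)
g(X) = 2*X/(-8 + X) (g(X) = (X + X)/(-8 + X) = (2*X)/(-8 + X) = 2*X/(-8 + X))
-46399/(-42241) + g(-51)/784 = -46399/(-42241) + (2*(-51)/(-8 - 51))/784 = -46399*(-1/42241) + (2*(-51)/(-59))*(1/784) = 46399/42241 + (2*(-51)*(-1/59))*(1/784) = 46399/42241 + (102/59)*(1/784) = 46399/42241 + 51/23128 = 1075270363/976949848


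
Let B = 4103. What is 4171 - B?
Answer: 68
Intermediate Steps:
4171 - B = 4171 - 1*4103 = 4171 - 4103 = 68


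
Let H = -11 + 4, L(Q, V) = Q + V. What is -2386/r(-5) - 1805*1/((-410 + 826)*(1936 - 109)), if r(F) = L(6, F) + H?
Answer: 302237587/760032 ≈ 397.66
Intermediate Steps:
H = -7
r(F) = -1 + F (r(F) = (6 + F) - 7 = -1 + F)
-2386/r(-5) - 1805*1/((-410 + 826)*(1936 - 109)) = -2386/(-1 - 5) - 1805*1/((-410 + 826)*(1936 - 109)) = -2386/(-6) - 1805/(1827*416) = -2386*(-⅙) - 1805/760032 = 1193/3 - 1805*1/760032 = 1193/3 - 1805/760032 = 302237587/760032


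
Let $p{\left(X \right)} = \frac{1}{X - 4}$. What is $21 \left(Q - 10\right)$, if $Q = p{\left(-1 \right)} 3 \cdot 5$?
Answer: $-273$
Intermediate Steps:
$p{\left(X \right)} = \frac{1}{-4 + X}$
$Q = -3$ ($Q = \frac{1}{-4 - 1} \cdot 3 \cdot 5 = \frac{1}{-5} \cdot 3 \cdot 5 = \left(- \frac{1}{5}\right) 3 \cdot 5 = \left(- \frac{3}{5}\right) 5 = -3$)
$21 \left(Q - 10\right) = 21 \left(-3 - 10\right) = 21 \left(-13\right) = -273$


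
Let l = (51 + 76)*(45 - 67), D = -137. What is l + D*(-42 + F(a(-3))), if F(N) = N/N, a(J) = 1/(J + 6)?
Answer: 2823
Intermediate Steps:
a(J) = 1/(6 + J)
F(N) = 1
l = -2794 (l = 127*(-22) = -2794)
l + D*(-42 + F(a(-3))) = -2794 - 137*(-42 + 1) = -2794 - 137*(-41) = -2794 + 5617 = 2823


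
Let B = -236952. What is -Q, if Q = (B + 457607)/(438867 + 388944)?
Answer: -220655/827811 ≈ -0.26655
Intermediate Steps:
Q = 220655/827811 (Q = (-236952 + 457607)/(438867 + 388944) = 220655/827811 ≈ 0.26655)
-Q = -1*220655/827811 = -220655/827811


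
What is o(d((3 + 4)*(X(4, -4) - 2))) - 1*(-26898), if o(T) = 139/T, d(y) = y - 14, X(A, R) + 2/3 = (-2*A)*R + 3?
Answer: 17134443/637 ≈ 26899.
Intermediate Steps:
X(A, R) = 7/3 - 2*A*R (X(A, R) = -2/3 + ((-2*A)*R + 3) = -2/3 + (-2*A*R + 3) = -2/3 + (3 - 2*A*R) = 7/3 - 2*A*R)
d(y) = -14 + y
o(d((3 + 4)*(X(4, -4) - 2))) - 1*(-26898) = 139/(-14 + (3 + 4)*((7/3 - 2*4*(-4)) - 2)) - 1*(-26898) = 139/(-14 + 7*((7/3 + 32) - 2)) + 26898 = 139/(-14 + 7*(103/3 - 2)) + 26898 = 139/(-14 + 7*(97/3)) + 26898 = 139/(-14 + 679/3) + 26898 = 139/(637/3) + 26898 = 139*(3/637) + 26898 = 417/637 + 26898 = 17134443/637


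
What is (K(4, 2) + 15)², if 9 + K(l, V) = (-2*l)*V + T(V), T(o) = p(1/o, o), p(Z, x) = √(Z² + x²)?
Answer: (20 - √17)²/4 ≈ 63.019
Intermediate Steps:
T(o) = √(o⁻² + o²) (T(o) = √((1/o)² + o²) = √(o⁻² + o²))
K(l, V) = -9 + √((1 + V⁴)/V²) - 2*V*l (K(l, V) = -9 + ((-2*l)*V + √((1 + V⁴)/V²)) = -9 + (-2*V*l + √((1 + V⁴)/V²)) = -9 + (√((1 + V⁴)/V²) - 2*V*l) = -9 + √((1 + V⁴)/V²) - 2*V*l)
(K(4, 2) + 15)² = ((-9 + √((1 + 2⁴)/2²) - 2*2*4) + 15)² = ((-9 + √((1 + 16)/4) - 16) + 15)² = ((-9 + √((¼)*17) - 16) + 15)² = ((-9 + √(17/4) - 16) + 15)² = ((-9 + √17/2 - 16) + 15)² = ((-25 + √17/2) + 15)² = (-10 + √17/2)²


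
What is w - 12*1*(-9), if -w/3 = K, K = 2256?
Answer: -6660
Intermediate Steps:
w = -6768 (w = -3*2256 = -6768)
w - 12*1*(-9) = -6768 - 12*1*(-9) = -6768 - 12*(-9) = -6768 + 108 = -6660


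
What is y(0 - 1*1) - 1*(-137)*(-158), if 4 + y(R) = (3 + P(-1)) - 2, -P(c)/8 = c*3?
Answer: -21625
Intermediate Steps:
P(c) = -24*c (P(c) = -8*c*3 = -24*c)
y(R) = 21 (y(R) = -4 + ((3 - 24*(-1)) - 2) = -4 + ((3 + 24) - 2) = -4 + (27 - 2) = -4 + 25 = 21)
y(0 - 1*1) - 1*(-137)*(-158) = 21 - 1*(-137)*(-158) = 21 + 137*(-158) = 21 - 21646 = -21625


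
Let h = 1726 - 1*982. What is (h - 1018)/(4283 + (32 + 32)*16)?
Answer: -274/5307 ≈ -0.051630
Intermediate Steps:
h = 744 (h = 1726 - 982 = 744)
(h - 1018)/(4283 + (32 + 32)*16) = (744 - 1018)/(4283 + (32 + 32)*16) = -274/(4283 + 64*16) = -274/(4283 + 1024) = -274/5307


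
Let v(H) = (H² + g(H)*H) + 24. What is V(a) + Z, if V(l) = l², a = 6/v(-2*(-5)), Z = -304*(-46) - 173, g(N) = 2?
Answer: 7955137/576 ≈ 13811.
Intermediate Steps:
v(H) = 24 + H² + 2*H (v(H) = (H² + 2*H) + 24 = 24 + H² + 2*H)
Z = 13811 (Z = 13984 - 173 = 13811)
a = 1/24 (a = 6/(24 + (-2*(-5))² + 2*(-2*(-5))) = 6/(24 + 10² + 2*10) = 6/(24 + 100 + 20) = 6/144 = 6*(1/144) = 1/24 ≈ 0.041667)
V(a) + Z = (1/24)² + 13811 = 1/576 + 13811 = 7955137/576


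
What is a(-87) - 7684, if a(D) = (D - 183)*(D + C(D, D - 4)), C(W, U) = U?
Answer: 40376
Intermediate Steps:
a(D) = (-183 + D)*(-4 + 2*D) (a(D) = (D - 183)*(D + (D - 4)) = (-183 + D)*(D + (-4 + D)) = (-183 + D)*(-4 + 2*D))
a(-87) - 7684 = (732 - 370*(-87) + 2*(-87)²) - 7684 = (732 + 32190 + 2*7569) - 7684 = (732 + 32190 + 15138) - 7684 = 48060 - 7684 = 40376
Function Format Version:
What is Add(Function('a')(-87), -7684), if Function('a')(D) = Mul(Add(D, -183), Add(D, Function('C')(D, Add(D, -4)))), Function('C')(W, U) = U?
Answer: 40376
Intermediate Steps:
Function('a')(D) = Mul(Add(-183, D), Add(-4, Mul(2, D))) (Function('a')(D) = Mul(Add(D, -183), Add(D, Add(D, -4))) = Mul(Add(-183, D), Add(D, Add(-4, D))) = Mul(Add(-183, D), Add(-4, Mul(2, D))))
Add(Function('a')(-87), -7684) = Add(Add(732, Mul(-370, -87), Mul(2, Pow(-87, 2))), -7684) = Add(Add(732, 32190, Mul(2, 7569)), -7684) = Add(Add(732, 32190, 15138), -7684) = Add(48060, -7684) = 40376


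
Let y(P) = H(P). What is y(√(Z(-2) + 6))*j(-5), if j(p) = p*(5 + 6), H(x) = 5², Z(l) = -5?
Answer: -1375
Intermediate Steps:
H(x) = 25
j(p) = 11*p (j(p) = p*11 = 11*p)
y(P) = 25
y(√(Z(-2) + 6))*j(-5) = 25*(11*(-5)) = 25*(-55) = -1375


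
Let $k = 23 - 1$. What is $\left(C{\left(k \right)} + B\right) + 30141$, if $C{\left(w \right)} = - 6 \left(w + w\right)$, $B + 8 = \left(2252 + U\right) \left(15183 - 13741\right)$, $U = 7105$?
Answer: $13522663$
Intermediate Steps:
$B = 13492786$ ($B = -8 + \left(2252 + 7105\right) \left(15183 - 13741\right) = -8 + 9357 \cdot 1442 = -8 + 13492794 = 13492786$)
$k = 22$
$C{\left(w \right)} = - 12 w$ ($C{\left(w \right)} = - 6 \cdot 2 w = - 12 w$)
$\left(C{\left(k \right)} + B\right) + 30141 = \left(\left(-12\right) 22 + 13492786\right) + 30141 = \left(-264 + 13492786\right) + 30141 = 13492522 + 30141 = 13522663$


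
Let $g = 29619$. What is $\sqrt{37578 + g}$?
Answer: $\sqrt{67197} \approx 259.22$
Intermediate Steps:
$\sqrt{37578 + g} = \sqrt{37578 + 29619} = \sqrt{67197}$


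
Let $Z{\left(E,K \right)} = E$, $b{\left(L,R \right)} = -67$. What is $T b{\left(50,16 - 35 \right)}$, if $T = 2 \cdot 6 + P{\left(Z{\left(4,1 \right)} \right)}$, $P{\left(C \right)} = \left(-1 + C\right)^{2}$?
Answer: $-1407$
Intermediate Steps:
$T = 21$ ($T = 2 \cdot 6 + \left(-1 + 4\right)^{2} = 12 + 3^{2} = 12 + 9 = 21$)
$T b{\left(50,16 - 35 \right)} = 21 \left(-67\right) = -1407$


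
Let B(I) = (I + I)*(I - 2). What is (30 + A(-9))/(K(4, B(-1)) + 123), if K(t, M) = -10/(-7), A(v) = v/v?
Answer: 217/871 ≈ 0.24914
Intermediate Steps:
B(I) = 2*I*(-2 + I) (B(I) = (2*I)*(-2 + I) = 2*I*(-2 + I))
A(v) = 1
K(t, M) = 10/7 (K(t, M) = -10*(-⅐) = 10/7)
(30 + A(-9))/(K(4, B(-1)) + 123) = (30 + 1)/(10/7 + 123) = 31/(871/7) = 31*(7/871) = 217/871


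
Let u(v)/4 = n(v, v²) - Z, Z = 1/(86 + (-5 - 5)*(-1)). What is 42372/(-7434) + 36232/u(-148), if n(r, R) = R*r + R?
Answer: -728002303730/127662119837 ≈ -5.7026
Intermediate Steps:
Z = 1/96 (Z = 1/(86 - 10*(-1)) = 1/(86 + 10) = 1/96 ≈ 0.010417)
n(r, R) = R + R*r
u(v) = -1/24 + 4*v²*(1 + v) (u(v) = 4*(v²*(1 + v) - 1*1/96) = 4*(v²*(1 + v) - 1/96) = 4*(-1/96 + v²*(1 + v)) = -1/24 + 4*v²*(1 + v))
42372/(-7434) + 36232/u(-148) = 42372/(-7434) + 36232/(-1/24 + 4*(-148)²*(1 - 148)) = 42372*(-1/7434) + 36232/(-1/24 + 4*21904*(-147)) = -2354/413 + 36232/(-1/24 - 12879552) = -2354/413 + 36232/(-309109249/24) = -2354/413 + 36232*(-24/309109249) = -2354/413 - 869568/309109249 = -728002303730/127662119837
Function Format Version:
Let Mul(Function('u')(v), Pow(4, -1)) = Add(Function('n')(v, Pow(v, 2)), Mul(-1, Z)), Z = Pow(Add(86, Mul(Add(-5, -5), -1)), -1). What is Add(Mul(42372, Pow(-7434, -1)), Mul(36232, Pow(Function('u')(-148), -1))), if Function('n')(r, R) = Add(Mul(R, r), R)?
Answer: Rational(-728002303730, 127662119837) ≈ -5.7026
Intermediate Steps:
Z = Rational(1, 96) (Z = Pow(Add(86, Mul(-10, -1)), -1) = Pow(Add(86, 10), -1) = Pow(96, -1) = Rational(1, 96) ≈ 0.010417)
Function('n')(r, R) = Add(R, Mul(R, r))
Function('u')(v) = Add(Rational(-1, 24), Mul(4, Pow(v, 2), Add(1, v))) (Function('u')(v) = Mul(4, Add(Mul(Pow(v, 2), Add(1, v)), Mul(-1, Rational(1, 96)))) = Mul(4, Add(Mul(Pow(v, 2), Add(1, v)), Rational(-1, 96))) = Mul(4, Add(Rational(-1, 96), Mul(Pow(v, 2), Add(1, v)))) = Add(Rational(-1, 24), Mul(4, Pow(v, 2), Add(1, v))))
Add(Mul(42372, Pow(-7434, -1)), Mul(36232, Pow(Function('u')(-148), -1))) = Add(Mul(42372, Pow(-7434, -1)), Mul(36232, Pow(Add(Rational(-1, 24), Mul(4, Pow(-148, 2), Add(1, -148))), -1))) = Add(Mul(42372, Rational(-1, 7434)), Mul(36232, Pow(Add(Rational(-1, 24), Mul(4, 21904, -147)), -1))) = Add(Rational(-2354, 413), Mul(36232, Pow(Add(Rational(-1, 24), -12879552), -1))) = Add(Rational(-2354, 413), Mul(36232, Pow(Rational(-309109249, 24), -1))) = Add(Rational(-2354, 413), Mul(36232, Rational(-24, 309109249))) = Add(Rational(-2354, 413), Rational(-869568, 309109249)) = Rational(-728002303730, 127662119837)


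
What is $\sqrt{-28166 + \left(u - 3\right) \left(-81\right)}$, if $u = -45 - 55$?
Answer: $i \sqrt{19823} \approx 140.79 i$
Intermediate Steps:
$u = -100$
$\sqrt{-28166 + \left(u - 3\right) \left(-81\right)} = \sqrt{-28166 + \left(-100 - 3\right) \left(-81\right)} = \sqrt{-28166 - -8343} = \sqrt{-28166 + 8343} = \sqrt{-19823} = i \sqrt{19823}$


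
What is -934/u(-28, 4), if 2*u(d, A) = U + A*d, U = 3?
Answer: 1868/109 ≈ 17.138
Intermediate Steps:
u(d, A) = 3/2 + A*d/2 (u(d, A) = (3 + A*d)/2 = 3/2 + A*d/2)
-934/u(-28, 4) = -934/(3/2 + (½)*4*(-28)) = -934/(3/2 - 56) = -934/(-109/2) = -934*(-2/109) = 1868/109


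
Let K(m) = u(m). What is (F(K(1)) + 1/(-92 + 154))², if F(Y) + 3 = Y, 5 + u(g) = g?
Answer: 187489/3844 ≈ 48.774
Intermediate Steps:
u(g) = -5 + g
K(m) = -5 + m
F(Y) = -3 + Y
(F(K(1)) + 1/(-92 + 154))² = ((-3 + (-5 + 1)) + 1/(-92 + 154))² = ((-3 - 4) + 1/62)² = (-7 + 1/62)² = (-433/62)² = 187489/3844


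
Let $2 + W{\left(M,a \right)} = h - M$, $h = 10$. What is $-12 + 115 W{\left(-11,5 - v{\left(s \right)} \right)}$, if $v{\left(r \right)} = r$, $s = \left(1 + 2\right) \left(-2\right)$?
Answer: $2173$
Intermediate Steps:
$s = -6$ ($s = 3 \left(-2\right) = -6$)
$W{\left(M,a \right)} = 8 - M$ ($W{\left(M,a \right)} = -2 - \left(-10 + M\right) = 8 - M$)
$-12 + 115 W{\left(-11,5 - v{\left(s \right)} \right)} = -12 + 115 \left(8 - -11\right) = -12 + 115 \left(8 + 11\right) = -12 + 115 \cdot 19 = -12 + 2185 = 2173$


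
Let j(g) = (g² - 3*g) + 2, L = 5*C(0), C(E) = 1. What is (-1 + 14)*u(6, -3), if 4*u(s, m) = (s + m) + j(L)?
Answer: 195/4 ≈ 48.750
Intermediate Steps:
L = 5 (L = 5*1 = 5)
j(g) = 2 + g² - 3*g
u(s, m) = 3 + m/4 + s/4 (u(s, m) = ((s + m) + (2 + 5² - 3*5))/4 = ((m + s) + (2 + 25 - 15))/4 = ((m + s) + 12)/4 = (12 + m + s)/4 = 3 + m/4 + s/4)
(-1 + 14)*u(6, -3) = (-1 + 14)*(3 + (¼)*(-3) + (¼)*6) = 13*(3 - ¾ + 3/2) = 13*(15/4) = 195/4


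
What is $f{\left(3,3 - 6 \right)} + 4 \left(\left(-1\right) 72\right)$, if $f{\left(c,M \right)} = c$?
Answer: $-285$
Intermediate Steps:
$f{\left(3,3 - 6 \right)} + 4 \left(\left(-1\right) 72\right) = 3 + 4 \left(\left(-1\right) 72\right) = 3 + 4 \left(-72\right) = 3 - 288 = -285$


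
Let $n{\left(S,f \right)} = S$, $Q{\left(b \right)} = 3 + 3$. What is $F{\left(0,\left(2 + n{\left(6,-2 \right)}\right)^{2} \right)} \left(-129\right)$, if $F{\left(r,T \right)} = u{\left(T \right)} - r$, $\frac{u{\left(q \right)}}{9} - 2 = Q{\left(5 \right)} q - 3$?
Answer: $-444663$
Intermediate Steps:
$Q{\left(b \right)} = 6$
$u{\left(q \right)} = -9 + 54 q$ ($u{\left(q \right)} = 18 + 9 \left(6 q - 3\right) = 18 + 9 \left(-3 + 6 q\right) = 18 + \left(-27 + 54 q\right) = -9 + 54 q$)
$F{\left(r,T \right)} = -9 - r + 54 T$ ($F{\left(r,T \right)} = \left(-9 + 54 T\right) - r = -9 - r + 54 T$)
$F{\left(0,\left(2 + n{\left(6,-2 \right)}\right)^{2} \right)} \left(-129\right) = \left(-9 - 0 + 54 \left(2 + 6\right)^{2}\right) \left(-129\right) = \left(-9 + 0 + 54 \cdot 8^{2}\right) \left(-129\right) = \left(-9 + 0 + 54 \cdot 64\right) \left(-129\right) = \left(-9 + 0 + 3456\right) \left(-129\right) = 3447 \left(-129\right) = -444663$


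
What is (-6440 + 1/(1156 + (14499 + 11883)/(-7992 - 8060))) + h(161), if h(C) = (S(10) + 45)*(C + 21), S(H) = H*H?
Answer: 184834064776/9264865 ≈ 19950.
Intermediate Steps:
S(H) = H²
h(C) = 3045 + 145*C (h(C) = (10² + 45)*(C + 21) = (100 + 45)*(21 + C) = 145*(21 + C) = 3045 + 145*C)
(-6440 + 1/(1156 + (14499 + 11883)/(-7992 - 8060))) + h(161) = (-6440 + 1/(1156 + (14499 + 11883)/(-7992 - 8060))) + (3045 + 145*161) = (-6440 + 1/(1156 + 26382/(-16052))) + (3045 + 23345) = (-6440 + 1/(1156 + 26382*(-1/16052))) + 26390 = (-6440 + 1/(1156 - 13191/8026)) + 26390 = (-6440 + 1/(9264865/8026)) + 26390 = (-6440 + 8026/9264865) + 26390 = -59665722574/9264865 + 26390 = 184834064776/9264865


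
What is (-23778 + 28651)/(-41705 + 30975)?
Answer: -4873/10730 ≈ -0.45415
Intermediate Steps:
(-23778 + 28651)/(-41705 + 30975) = 4873/(-10730) = 4873*(-1/10730) = -4873/10730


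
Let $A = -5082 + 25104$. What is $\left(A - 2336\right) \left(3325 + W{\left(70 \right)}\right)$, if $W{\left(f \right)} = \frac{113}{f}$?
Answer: $\frac{2059207509}{35} \approx 5.8834 \cdot 10^{7}$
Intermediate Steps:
$A = 20022$
$\left(A - 2336\right) \left(3325 + W{\left(70 \right)}\right) = \left(20022 - 2336\right) \left(3325 + \frac{113}{70}\right) = 17686 \left(3325 + 113 \cdot \frac{1}{70}\right) = 17686 \left(3325 + \frac{113}{70}\right) = 17686 \cdot \frac{232863}{70} = \frac{2059207509}{35}$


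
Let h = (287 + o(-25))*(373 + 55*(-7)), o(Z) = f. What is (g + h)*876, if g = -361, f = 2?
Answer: -3354204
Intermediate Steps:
o(Z) = 2
h = -3468 (h = (287 + 2)*(373 + 55*(-7)) = 289*(373 - 385) = 289*(-12) = -3468)
(g + h)*876 = (-361 - 3468)*876 = -3829*876 = -3354204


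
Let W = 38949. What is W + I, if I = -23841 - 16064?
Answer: -956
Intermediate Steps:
I = -39905
W + I = 38949 - 39905 = -956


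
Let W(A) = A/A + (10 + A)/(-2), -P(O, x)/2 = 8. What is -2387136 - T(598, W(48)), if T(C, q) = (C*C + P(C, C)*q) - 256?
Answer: -2744932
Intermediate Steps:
P(O, x) = -16 (P(O, x) = -2*8 = -16)
W(A) = -4 - A/2 (W(A) = 1 + (10 + A)*(-½) = 1 + (-5 - A/2) = -4 - A/2)
T(C, q) = -256 + C² - 16*q (T(C, q) = (C*C - 16*q) - 256 = (C² - 16*q) - 256 = -256 + C² - 16*q)
-2387136 - T(598, W(48)) = -2387136 - (-256 + 598² - 16*(-4 - ½*48)) = -2387136 - (-256 + 357604 - 16*(-4 - 24)) = -2387136 - (-256 + 357604 - 16*(-28)) = -2387136 - (-256 + 357604 + 448) = -2387136 - 1*357796 = -2387136 - 357796 = -2744932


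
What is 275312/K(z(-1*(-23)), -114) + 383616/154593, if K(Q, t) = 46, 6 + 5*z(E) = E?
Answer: 2365497464/395071 ≈ 5987.5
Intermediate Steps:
z(E) = -6/5 + E/5
275312/K(z(-1*(-23)), -114) + 383616/154593 = 275312/46 + 383616/154593 = 275312*(1/46) + 383616*(1/154593) = 137656/23 + 42624/17177 = 2365497464/395071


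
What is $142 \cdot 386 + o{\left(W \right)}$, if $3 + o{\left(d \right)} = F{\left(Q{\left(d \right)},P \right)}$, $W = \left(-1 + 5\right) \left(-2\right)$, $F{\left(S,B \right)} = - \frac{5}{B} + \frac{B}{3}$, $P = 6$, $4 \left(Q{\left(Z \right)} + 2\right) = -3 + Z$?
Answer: $\frac{328861}{6} \approx 54810.0$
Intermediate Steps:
$Q{\left(Z \right)} = - \frac{11}{4} + \frac{Z}{4}$ ($Q{\left(Z \right)} = -2 + \frac{-3 + Z}{4} = -2 + \left(- \frac{3}{4} + \frac{Z}{4}\right) = - \frac{11}{4} + \frac{Z}{4}$)
$F{\left(S,B \right)} = - \frac{5}{B} + \frac{B}{3}$ ($F{\left(S,B \right)} = - \frac{5}{B} + B \frac{1}{3} = - \frac{5}{B} + \frac{B}{3}$)
$W = -8$ ($W = 4 \left(-2\right) = -8$)
$o{\left(d \right)} = - \frac{11}{6}$ ($o{\left(d \right)} = -3 + \left(- \frac{5}{6} + \frac{1}{3} \cdot 6\right) = -3 + \left(\left(-5\right) \frac{1}{6} + 2\right) = -3 + \left(- \frac{5}{6} + 2\right) = -3 + \frac{7}{6} = - \frac{11}{6}$)
$142 \cdot 386 + o{\left(W \right)} = 142 \cdot 386 - \frac{11}{6} = 54812 - \frac{11}{6} = \frac{328861}{6}$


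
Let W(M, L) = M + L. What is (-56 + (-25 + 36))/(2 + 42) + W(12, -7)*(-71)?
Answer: -15665/44 ≈ -356.02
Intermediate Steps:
W(M, L) = L + M
(-56 + (-25 + 36))/(2 + 42) + W(12, -7)*(-71) = (-56 + (-25 + 36))/(2 + 42) + (-7 + 12)*(-71) = (-56 + 11)/44 + 5*(-71) = -45*1/44 - 355 = -45/44 - 355 = -15665/44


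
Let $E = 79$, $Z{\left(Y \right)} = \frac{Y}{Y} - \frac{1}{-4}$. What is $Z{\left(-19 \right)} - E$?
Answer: $- \frac{311}{4} \approx -77.75$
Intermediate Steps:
$Z{\left(Y \right)} = \frac{5}{4}$ ($Z{\left(Y \right)} = 1 - - \frac{1}{4} = 1 + \frac{1}{4} = \frac{5}{4}$)
$Z{\left(-19 \right)} - E = \frac{5}{4} - 79 = - \frac{311}{4}$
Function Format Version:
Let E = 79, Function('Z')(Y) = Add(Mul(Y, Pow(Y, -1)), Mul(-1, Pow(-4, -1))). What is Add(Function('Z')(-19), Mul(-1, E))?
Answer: Rational(-311, 4) ≈ -77.750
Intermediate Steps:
Function('Z')(Y) = Rational(5, 4) (Function('Z')(Y) = Add(1, Mul(-1, Rational(-1, 4))) = Add(1, Rational(1, 4)) = Rational(5, 4))
Add(Function('Z')(-19), Mul(-1, E)) = Add(Rational(5, 4), Mul(-1, 79)) = Add(Rational(5, 4), -79) = Rational(-311, 4)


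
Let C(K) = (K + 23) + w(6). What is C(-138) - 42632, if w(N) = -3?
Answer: -42750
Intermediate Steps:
C(K) = 20 + K (C(K) = (K + 23) - 3 = (23 + K) - 3 = 20 + K)
C(-138) - 42632 = (20 - 138) - 42632 = -118 - 42632 = -42750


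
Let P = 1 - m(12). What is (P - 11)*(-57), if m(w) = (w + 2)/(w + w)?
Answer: 2413/4 ≈ 603.25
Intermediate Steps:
m(w) = (2 + w)/(2*w) (m(w) = (2 + w)/((2*w)) = (2 + w)*(1/(2*w)) = (2 + w)/(2*w))
P = 5/12 (P = 1 - (2 + 12)/(2*12) = 1 - 14/(2*12) = 1 - 1*7/12 = 1 - 7/12 = 5/12 ≈ 0.41667)
(P - 11)*(-57) = (5/12 - 11)*(-57) = -127/12*(-57) = 2413/4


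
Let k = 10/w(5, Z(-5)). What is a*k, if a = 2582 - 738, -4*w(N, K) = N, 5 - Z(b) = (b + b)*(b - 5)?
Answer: -14752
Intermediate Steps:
Z(b) = 5 - 2*b*(-5 + b) (Z(b) = 5 - (b + b)*(b - 5) = 5 - 2*b*(-5 + b))
w(N, K) = -N/4
a = 1844
k = -8 (k = 10/((-¼*5)) = 10/(-5/4) = 10*(-⅘) = -8)
a*k = 1844*(-8) = -14752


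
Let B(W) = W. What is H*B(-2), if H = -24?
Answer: 48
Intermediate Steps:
H*B(-2) = -24*(-2) = 48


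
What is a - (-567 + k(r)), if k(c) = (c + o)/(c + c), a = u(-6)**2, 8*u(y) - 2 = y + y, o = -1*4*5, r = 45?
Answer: 81833/144 ≈ 568.29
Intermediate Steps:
o = -20 (o = -4*5 = -20)
u(y) = 1/4 + y/4 (u(y) = 1/4 + (y + y)/8 = 1/4 + (2*y)/8 = 1/4 + y/4)
a = 25/16 (a = (1/4 + (1/4)*(-6))**2 = (1/4 - 3/2)**2 = (-5/4)**2 = 25/16 ≈ 1.5625)
k(c) = (-20 + c)/(2*c) (k(c) = (c - 20)/(c + c) = (-20 + c)/((2*c)) = (-20 + c)*(1/(2*c)) = (-20 + c)/(2*c))
a - (-567 + k(r)) = 25/16 - (-567 + (1/2)*(-20 + 45)/45) = 25/16 - (-567 + (1/2)*(1/45)*25) = 25/16 - (-567 + 5/18) = 25/16 - 1*(-10201/18) = 25/16 + 10201/18 = 81833/144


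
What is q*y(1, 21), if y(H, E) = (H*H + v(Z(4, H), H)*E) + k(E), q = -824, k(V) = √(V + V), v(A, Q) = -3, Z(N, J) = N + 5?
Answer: 51088 - 824*√42 ≈ 45748.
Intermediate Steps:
Z(N, J) = 5 + N
k(V) = √2*√V (k(V) = √(2*V) = √2*√V)
y(H, E) = H² - 3*E + √2*√E (y(H, E) = (H*H - 3*E) + √2*√E = (H² - 3*E) + √2*√E = H² - 3*E + √2*√E)
q*y(1, 21) = -824*(1² - 3*21 + √2*√21) = -824*(1 - 63 + √42) = -824*(-62 + √42) = 51088 - 824*√42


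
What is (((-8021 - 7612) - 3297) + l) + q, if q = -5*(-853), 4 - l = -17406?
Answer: 2745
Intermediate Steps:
l = 17410 (l = 4 - 1*(-17406) = 4 + 17406 = 17410)
q = 4265
(((-8021 - 7612) - 3297) + l) + q = (((-8021 - 7612) - 3297) + 17410) + 4265 = ((-15633 - 3297) + 17410) + 4265 = (-18930 + 17410) + 4265 = -1520 + 4265 = 2745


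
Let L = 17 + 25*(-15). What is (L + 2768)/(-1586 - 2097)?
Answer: -2410/3683 ≈ -0.65436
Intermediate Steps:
L = -358 (L = 17 - 375 = -358)
(L + 2768)/(-1586 - 2097) = (-358 + 2768)/(-1586 - 2097) = 2410/(-3683) = 2410*(-1/3683) = -2410/3683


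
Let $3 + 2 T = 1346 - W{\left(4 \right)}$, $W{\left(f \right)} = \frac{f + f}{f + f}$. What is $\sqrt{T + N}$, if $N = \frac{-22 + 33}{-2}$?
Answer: $\frac{11 \sqrt{22}}{2} \approx 25.797$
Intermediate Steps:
$W{\left(f \right)} = 1$ ($W{\left(f \right)} = \frac{2 f}{2 f} = 2 f \frac{1}{2 f} = 1$)
$T = 671$ ($T = - \frac{3}{2} + \frac{1346 - 1}{2} = - \frac{3}{2} + \frac{1}{2} \cdot 1345 = - \frac{3}{2} + \frac{1345}{2} = 671$)
$N = - \frac{11}{2}$ ($N = 11 \left(- \frac{1}{2}\right) = - \frac{11}{2} \approx -5.5$)
$\sqrt{T + N} = \sqrt{671 - \frac{11}{2}} = \sqrt{\frac{1331}{2}} = \frac{11 \sqrt{22}}{2}$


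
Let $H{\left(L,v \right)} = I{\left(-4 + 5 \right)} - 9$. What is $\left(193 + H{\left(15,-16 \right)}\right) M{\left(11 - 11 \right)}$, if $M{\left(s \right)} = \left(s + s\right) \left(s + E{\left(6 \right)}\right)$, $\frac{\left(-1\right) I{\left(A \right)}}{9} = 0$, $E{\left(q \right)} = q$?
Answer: $0$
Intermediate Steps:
$I{\left(A \right)} = 0$ ($I{\left(A \right)} = \left(-9\right) 0 = 0$)
$M{\left(s \right)} = 2 s \left(6 + s\right)$ ($M{\left(s \right)} = \left(s + s\right) \left(s + 6\right) = 2 s \left(6 + s\right)$)
$H{\left(L,v \right)} = -9$ ($H{\left(L,v \right)} = 0 - 9 = -9$)
$\left(193 + H{\left(15,-16 \right)}\right) M{\left(11 - 11 \right)} = \left(193 - 9\right) 2 \left(11 - 11\right) \left(6 + \left(11 - 11\right)\right) = 184 \cdot 2 \cdot 0 \left(6 + 0\right) = 184 \cdot 2 \cdot 0 \cdot 6 = 184 \cdot 0 = 0$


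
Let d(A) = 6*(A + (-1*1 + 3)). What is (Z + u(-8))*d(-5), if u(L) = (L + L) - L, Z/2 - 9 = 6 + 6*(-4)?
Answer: 468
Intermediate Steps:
Z = -18 (Z = 18 + 2*(6 + 6*(-4)) = 18 + 2*(6 - 24) = 18 + 2*(-18) = 18 - 36 = -18)
u(L) = L (u(L) = 2*L - L = L)
d(A) = 12 + 6*A (d(A) = 6*(A + (-1 + 3)) = 6*(A + 2) = 6*(2 + A) = 12 + 6*A)
(Z + u(-8))*d(-5) = (-18 - 8)*(12 + 6*(-5)) = -26*(12 - 30) = -26*(-18) = 468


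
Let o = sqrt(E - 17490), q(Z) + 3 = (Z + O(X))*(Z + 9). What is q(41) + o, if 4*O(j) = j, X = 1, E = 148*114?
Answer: 4119/2 + I*sqrt(618) ≈ 2059.5 + 24.86*I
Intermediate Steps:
E = 16872
O(j) = j/4
q(Z) = -3 + (9 + Z)*(1/4 + Z) (q(Z) = -3 + (Z + (1/4)*1)*(Z + 9) = -3 + (Z + 1/4)*(9 + Z) = -3 + (1/4 + Z)*(9 + Z) = -3 + (9 + Z)*(1/4 + Z))
o = I*sqrt(618) (o = sqrt(16872 - 17490) = sqrt(-618) = I*sqrt(618) ≈ 24.86*I)
q(41) + o = (-3/4 + 41**2 + (37/4)*41) + I*sqrt(618) = (-3/4 + 1681 + 1517/4) + I*sqrt(618) = 4119/2 + I*sqrt(618)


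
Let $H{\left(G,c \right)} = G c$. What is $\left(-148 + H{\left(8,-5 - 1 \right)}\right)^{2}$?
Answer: $38416$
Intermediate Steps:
$\left(-148 + H{\left(8,-5 - 1 \right)}\right)^{2} = \left(-148 + 8 \left(-5 - 1\right)\right)^{2} = \left(-148 + 8 \left(-6\right)\right)^{2} = \left(-148 - 48\right)^{2} = \left(-196\right)^{2} = 38416$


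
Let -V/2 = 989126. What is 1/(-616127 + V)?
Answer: -1/2594379 ≈ -3.8545e-7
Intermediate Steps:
V = -1978252 (V = -2*989126 = -1978252)
1/(-616127 + V) = 1/(-616127 - 1978252) = 1/(-2594379) = -1/2594379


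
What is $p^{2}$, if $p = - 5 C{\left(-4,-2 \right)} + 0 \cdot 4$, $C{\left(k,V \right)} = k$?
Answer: $400$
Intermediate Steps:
$p = 20$ ($p = \left(-5\right) \left(-4\right) + 0 \cdot 4 = 20 + 0 = 20$)
$p^{2} = 20^{2} = 400$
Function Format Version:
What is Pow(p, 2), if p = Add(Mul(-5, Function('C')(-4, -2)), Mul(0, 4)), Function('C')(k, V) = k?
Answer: 400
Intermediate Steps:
p = 20 (p = Add(Mul(-5, -4), Mul(0, 4)) = Add(20, 0) = 20)
Pow(p, 2) = Pow(20, 2) = 400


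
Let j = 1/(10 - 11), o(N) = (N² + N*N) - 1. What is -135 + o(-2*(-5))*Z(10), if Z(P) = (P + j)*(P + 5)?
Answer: 26730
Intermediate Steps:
o(N) = -1 + 2*N² (o(N) = (N² + N²) - 1 = 2*N² - 1 = -1 + 2*N²)
j = -1 (j = 1/(-1) = -1)
Z(P) = (-1 + P)*(5 + P) (Z(P) = (P - 1)*(P + 5) = (-1 + P)*(5 + P))
-135 + o(-2*(-5))*Z(10) = -135 + (-1 + 2*(-2*(-5))²)*(-5 + 10² + 4*10) = -135 + (-1 + 2*10²)*(-5 + 100 + 40) = -135 + (-1 + 2*100)*135 = -135 + (-1 + 200)*135 = -135 + 199*135 = -135 + 26865 = 26730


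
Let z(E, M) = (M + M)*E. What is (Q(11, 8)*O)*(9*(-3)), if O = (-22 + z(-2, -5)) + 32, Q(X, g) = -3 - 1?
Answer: 3240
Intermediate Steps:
z(E, M) = 2*E*M (z(E, M) = (2*M)*E = 2*E*M)
Q(X, g) = -4
O = 30 (O = (-22 + 2*(-2)*(-5)) + 32 = (-22 + 20) + 32 = -2 + 32 = 30)
(Q(11, 8)*O)*(9*(-3)) = (-4*30)*(9*(-3)) = -120*(-27) = 3240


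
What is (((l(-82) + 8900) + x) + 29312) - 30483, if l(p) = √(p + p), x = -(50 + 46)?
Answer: 7633 + 2*I*√41 ≈ 7633.0 + 12.806*I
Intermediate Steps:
x = -96 (x = -1*96 = -96)
l(p) = √2*√p (l(p) = √(2*p) = √2*√p)
(((l(-82) + 8900) + x) + 29312) - 30483 = (((√2*√(-82) + 8900) - 96) + 29312) - 30483 = (((√2*(I*√82) + 8900) - 96) + 29312) - 30483 = (((2*I*√41 + 8900) - 96) + 29312) - 30483 = (((8900 + 2*I*√41) - 96) + 29312) - 30483 = ((8804 + 2*I*√41) + 29312) - 30483 = (38116 + 2*I*√41) - 30483 = 7633 + 2*I*√41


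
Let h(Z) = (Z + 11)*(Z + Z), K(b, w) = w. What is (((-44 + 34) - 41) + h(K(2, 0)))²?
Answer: 2601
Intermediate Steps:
h(Z) = 2*Z*(11 + Z) (h(Z) = (11 + Z)*(2*Z) = 2*Z*(11 + Z))
(((-44 + 34) - 41) + h(K(2, 0)))² = (((-44 + 34) - 41) + 2*0*(11 + 0))² = ((-10 - 41) + 2*0*11)² = (-51 + 0)² = (-51)² = 2601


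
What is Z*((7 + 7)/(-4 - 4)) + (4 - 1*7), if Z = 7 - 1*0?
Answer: -61/4 ≈ -15.250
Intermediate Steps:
Z = 7 (Z = 7 + 0 = 7)
Z*((7 + 7)/(-4 - 4)) + (4 - 1*7) = 7*((7 + 7)/(-4 - 4)) + (4 - 1*7) = 7*(14/(-8)) + (4 - 7) = 7*(14*(-⅛)) - 3 = 7*(-7/4) - 3 = -49/4 - 3 = -61/4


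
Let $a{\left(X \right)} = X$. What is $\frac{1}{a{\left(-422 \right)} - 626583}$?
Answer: $- \frac{1}{627005} \approx -1.5949 \cdot 10^{-6}$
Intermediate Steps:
$\frac{1}{a{\left(-422 \right)} - 626583} = \frac{1}{-422 - 626583} = \frac{1}{-627005} = - \frac{1}{627005}$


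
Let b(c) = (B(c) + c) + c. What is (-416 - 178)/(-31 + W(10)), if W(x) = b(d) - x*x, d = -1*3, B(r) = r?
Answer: 297/70 ≈ 4.2429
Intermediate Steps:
d = -3
b(c) = 3*c (b(c) = (c + c) + c = 2*c + c = 3*c)
W(x) = -9 - x² (W(x) = 3*(-3) - x*x = -9 - x²)
(-416 - 178)/(-31 + W(10)) = (-416 - 178)/(-31 + (-9 - 1*10²)) = -594/(-31 + (-9 - 1*100)) = -594/(-31 + (-9 - 100)) = -594/(-31 - 109) = -594/(-140) = -594*(-1/140) = 297/70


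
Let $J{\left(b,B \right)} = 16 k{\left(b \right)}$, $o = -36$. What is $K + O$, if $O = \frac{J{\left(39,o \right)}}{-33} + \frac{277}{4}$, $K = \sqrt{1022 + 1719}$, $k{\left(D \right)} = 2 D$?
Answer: $\frac{1383}{44} + \sqrt{2741} \approx 83.786$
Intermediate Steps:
$J{\left(b,B \right)} = 32 b$ ($J{\left(b,B \right)} = 16 \cdot 2 b = 32 b$)
$K = \sqrt{2741} \approx 52.355$
$O = \frac{1383}{44}$ ($O = \frac{32 \cdot 39}{-33} + \frac{277}{4} = 1248 \left(- \frac{1}{33}\right) + 277 \cdot \frac{1}{4} = - \frac{416}{11} + \frac{277}{4} = \frac{1383}{44} \approx 31.432$)
$K + O = \sqrt{2741} + \frac{1383}{44} = \frac{1383}{44} + \sqrt{2741}$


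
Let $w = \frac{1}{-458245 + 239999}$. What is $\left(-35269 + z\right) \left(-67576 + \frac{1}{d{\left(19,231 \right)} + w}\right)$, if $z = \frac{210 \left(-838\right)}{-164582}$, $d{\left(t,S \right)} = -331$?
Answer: $\frac{14167692177000715184222}{5944654687257} \approx 2.3833 \cdot 10^{9}$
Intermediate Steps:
$w = - \frac{1}{218246}$ ($w = \frac{1}{-218246} = - \frac{1}{218246} \approx -4.582 \cdot 10^{-6}$)
$z = \frac{87990}{82291}$ ($z = \left(-175980\right) \left(- \frac{1}{164582}\right) = \frac{87990}{82291} \approx 1.0693$)
$\left(-35269 + z\right) \left(-67576 + \frac{1}{d{\left(19,231 \right)} + w}\right) = \left(-35269 + \frac{87990}{82291}\right) \left(-67576 + \frac{1}{-331 - \frac{1}{218246}}\right) = - \frac{2902233289 \left(-67576 + \frac{1}{- \frac{72239427}{218246}}\right)}{82291} = - \frac{2902233289 \left(-67576 - \frac{218246}{72239427}\right)}{82291} = \left(- \frac{2902233289}{82291}\right) \left(- \frac{4881651737198}{72239427}\right) = \frac{14167692177000715184222}{5944654687257}$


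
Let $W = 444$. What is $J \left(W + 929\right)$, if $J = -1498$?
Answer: $-2056754$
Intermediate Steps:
$J \left(W + 929\right) = - 1498 \left(444 + 929\right) = \left(-1498\right) 1373 = -2056754$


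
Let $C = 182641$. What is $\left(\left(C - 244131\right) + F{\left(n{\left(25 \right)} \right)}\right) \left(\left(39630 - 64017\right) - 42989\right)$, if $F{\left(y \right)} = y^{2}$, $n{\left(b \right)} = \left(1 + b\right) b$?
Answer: $-24323409760$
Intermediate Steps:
$n{\left(b \right)} = b \left(1 + b\right)$
$\left(\left(C - 244131\right) + F{\left(n{\left(25 \right)} \right)}\right) \left(\left(39630 - 64017\right) - 42989\right) = \left(\left(182641 - 244131\right) + \left(25 \left(1 + 25\right)\right)^{2}\right) \left(\left(39630 - 64017\right) - 42989\right) = \left(-61490 + \left(25 \cdot 26\right)^{2}\right) \left(\left(39630 - 64017\right) - 42989\right) = \left(-61490 + 650^{2}\right) \left(-24387 - 42989\right) = \left(-61490 + 422500\right) \left(-67376\right) = 361010 \left(-67376\right) = -24323409760$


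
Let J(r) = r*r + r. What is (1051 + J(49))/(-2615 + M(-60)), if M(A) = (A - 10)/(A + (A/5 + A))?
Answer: -231066/172555 ≈ -1.3391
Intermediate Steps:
J(r) = r + r**2 (J(r) = r**2 + r = r + r**2)
M(A) = 5*(-10 + A)/(11*A) (M(A) = (-10 + A)/(A + (A*(1/5) + A)) = (-10 + A)/(A + (A/5 + A)) = (-10 + A)/(A + 6*A/5) = (-10 + A)/((11*A/5)) = (-10 + A)*(5/(11*A)) = 5*(-10 + A)/(11*A))
(1051 + J(49))/(-2615 + M(-60)) = (1051 + 49*(1 + 49))/(-2615 + (5/11)*(-10 - 60)/(-60)) = (1051 + 49*50)/(-2615 + (5/11)*(-1/60)*(-70)) = (1051 + 2450)/(-2615 + 35/66) = 3501/(-172555/66) = 3501*(-66/172555) = -231066/172555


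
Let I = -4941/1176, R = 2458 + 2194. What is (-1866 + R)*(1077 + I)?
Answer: 83686863/28 ≈ 2.9888e+6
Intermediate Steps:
R = 4652
I = -1647/392 (I = -4941*1/1176 = -1647/392 ≈ -4.2015)
(-1866 + R)*(1077 + I) = (-1866 + 4652)*(1077 - 1647/392) = 2786*(420537/392) = 83686863/28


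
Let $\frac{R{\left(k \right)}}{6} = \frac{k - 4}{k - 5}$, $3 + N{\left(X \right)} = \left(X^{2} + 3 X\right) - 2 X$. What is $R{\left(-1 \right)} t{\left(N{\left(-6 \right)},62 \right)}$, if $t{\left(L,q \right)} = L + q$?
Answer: $445$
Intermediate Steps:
$N{\left(X \right)} = -3 + X + X^{2}$ ($N{\left(X \right)} = -3 - \left(- X - X^{2}\right) = -3 + \left(X + X^{2}\right) = -3 + X + X^{2}$)
$R{\left(k \right)} = \frac{6 \left(-4 + k\right)}{-5 + k}$ ($R{\left(k \right)} = 6 \frac{k - 4}{k - 5} = 6 \frac{-4 + k}{-5 + k} = \frac{6 \left(-4 + k\right)}{-5 + k}$)
$R{\left(-1 \right)} t{\left(N{\left(-6 \right)},62 \right)} = \frac{6 \left(-4 - 1\right)}{-5 - 1} \left(\left(-3 - 6 + \left(-6\right)^{2}\right) + 62\right) = 6 \frac{1}{-6} \left(-5\right) \left(\left(-3 - 6 + 36\right) + 62\right) = 6 \left(- \frac{1}{6}\right) \left(-5\right) \left(27 + 62\right) = 5 \cdot 89 = 445$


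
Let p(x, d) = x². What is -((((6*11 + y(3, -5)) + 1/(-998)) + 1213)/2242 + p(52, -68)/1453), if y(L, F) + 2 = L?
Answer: -7906362131/3251110748 ≈ -2.4319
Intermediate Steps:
y(L, F) = -2 + L
-((((6*11 + y(3, -5)) + 1/(-998)) + 1213)/2242 + p(52, -68)/1453) = -((((6*11 + (-2 + 3)) + 1/(-998)) + 1213)/2242 + 52²/1453) = -((((66 + 1) - 1/998) + 1213)*(1/2242) + 2704*(1/1453)) = -(((67 - 1/998) + 1213)*(1/2242) + 2704/1453) = -((66865/998 + 1213)*(1/2242) + 2704/1453) = -((1277439/998)*(1/2242) + 2704/1453) = -(1277439/2237516 + 2704/1453) = -1*7906362131/3251110748 = -7906362131/3251110748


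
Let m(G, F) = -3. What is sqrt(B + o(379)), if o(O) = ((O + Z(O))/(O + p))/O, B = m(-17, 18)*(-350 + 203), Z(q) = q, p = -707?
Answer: sqrt(2965243)/82 ≈ 21.000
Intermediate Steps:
B = 441 (B = -3*(-350 + 203) = -3*(-147) = 441)
o(O) = 2/(-707 + O) (o(O) = ((O + O)/(O - 707))/O = ((2*O)/(-707 + O))/O = (2*O/(-707 + O))/O = 2/(-707 + O))
sqrt(B + o(379)) = sqrt(441 + 2/(-707 + 379)) = sqrt(441 + 2/(-328)) = sqrt(441 + 2*(-1/328)) = sqrt(441 - 1/164) = sqrt(72323/164) = sqrt(2965243)/82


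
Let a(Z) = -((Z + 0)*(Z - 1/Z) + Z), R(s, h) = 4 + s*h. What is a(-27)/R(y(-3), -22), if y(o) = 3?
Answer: 701/62 ≈ 11.306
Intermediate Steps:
R(s, h) = 4 + h*s
a(Z) = -Z - Z*(Z - 1/Z) (a(Z) = -(Z*(Z - 1/Z) + Z) = -(Z + Z*(Z - 1/Z)) = -Z - Z*(Z - 1/Z))
a(-27)/R(y(-3), -22) = (1 - 1*(-27) - 1*(-27)²)/(4 - 22*3) = (1 + 27 - 1*729)/(4 - 66) = (1 + 27 - 729)/(-62) = -701*(-1/62) = 701/62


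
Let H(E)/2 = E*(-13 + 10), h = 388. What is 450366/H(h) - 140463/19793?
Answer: -1540182017/7679684 ≈ -200.55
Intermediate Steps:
H(E) = -6*E (H(E) = 2*(E*(-13 + 10)) = 2*(E*(-3)) = 2*(-3*E) = -6*E)
450366/H(h) - 140463/19793 = 450366/((-6*388)) - 140463/19793 = 450366/(-2328) - 140463*1/19793 = 450366*(-1/2328) - 140463/19793 = -75061/388 - 140463/19793 = -1540182017/7679684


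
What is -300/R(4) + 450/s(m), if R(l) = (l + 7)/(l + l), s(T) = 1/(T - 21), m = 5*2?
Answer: -56850/11 ≈ -5168.2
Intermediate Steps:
m = 10
s(T) = 1/(-21 + T)
R(l) = (7 + l)/(2*l) (R(l) = (7 + l)/((2*l)) = (7 + l)*(1/(2*l)) = (7 + l)/(2*l))
-300/R(4) + 450/s(m) = -300*8/(7 + 4) + 450/(1/(-21 + 10)) = -300/((½)*(¼)*11) + 450/(1/(-11)) = -300/11/8 + 450/(-1/11) = -300*8/11 + 450*(-11) = -2400/11 - 4950 = -56850/11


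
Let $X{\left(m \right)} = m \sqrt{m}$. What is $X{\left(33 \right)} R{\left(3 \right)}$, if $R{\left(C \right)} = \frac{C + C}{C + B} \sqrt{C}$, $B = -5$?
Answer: $- 297 \sqrt{11} \approx -985.04$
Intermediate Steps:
$R{\left(C \right)} = \frac{2 C^{\frac{3}{2}}}{-5 + C}$ ($R{\left(C \right)} = \frac{C + C}{C - 5} \sqrt{C} = \frac{2 C}{-5 + C} \sqrt{C} = \frac{2 C^{\frac{3}{2}}}{-5 + C}$)
$X{\left(m \right)} = m^{\frac{3}{2}}$
$X{\left(33 \right)} R{\left(3 \right)} = 33^{\frac{3}{2}} \frac{2 \cdot 3^{\frac{3}{2}}}{-5 + 3} = 33 \sqrt{33} \frac{2 \cdot 3 \sqrt{3}}{-2} = 33 \sqrt{33} \cdot 2 \cdot 3 \sqrt{3} \left(- \frac{1}{2}\right) = 33 \sqrt{33} \left(- 3 \sqrt{3}\right) = - 297 \sqrt{11}$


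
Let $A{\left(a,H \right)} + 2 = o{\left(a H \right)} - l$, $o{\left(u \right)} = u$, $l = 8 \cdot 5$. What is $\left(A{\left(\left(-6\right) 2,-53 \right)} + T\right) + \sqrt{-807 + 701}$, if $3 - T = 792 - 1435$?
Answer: $1240 + i \sqrt{106} \approx 1240.0 + 10.296 i$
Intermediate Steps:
$T = 646$ ($T = 3 - \left(792 - 1435\right) = 3 - -643 = 3 + 643 = 646$)
$l = 40$
$A{\left(a,H \right)} = -42 + H a$ ($A{\left(a,H \right)} = -2 + \left(a H - 40\right) = -2 + \left(H a - 40\right) = -2 + \left(-40 + H a\right) = -42 + H a$)
$\left(A{\left(\left(-6\right) 2,-53 \right)} + T\right) + \sqrt{-807 + 701} = \left(\left(-42 - 53 \left(\left(-6\right) 2\right)\right) + 646\right) + \sqrt{-807 + 701} = \left(\left(-42 - -636\right) + 646\right) + \sqrt{-106} = \left(\left(-42 + 636\right) + 646\right) + i \sqrt{106} = \left(594 + 646\right) + i \sqrt{106} = 1240 + i \sqrt{106}$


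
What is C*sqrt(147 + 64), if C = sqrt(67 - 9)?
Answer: sqrt(12238) ≈ 110.63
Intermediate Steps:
C = sqrt(58) ≈ 7.6158
C*sqrt(147 + 64) = sqrt(58)*sqrt(147 + 64) = sqrt(58)*sqrt(211) = sqrt(12238)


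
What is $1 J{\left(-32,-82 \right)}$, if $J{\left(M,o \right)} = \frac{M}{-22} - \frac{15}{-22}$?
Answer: $\frac{47}{22} \approx 2.1364$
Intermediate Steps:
$J{\left(M,o \right)} = \frac{15}{22} - \frac{M}{22}$ ($J{\left(M,o \right)} = M \left(- \frac{1}{22}\right) - - \frac{15}{22} = - \frac{M}{22} + \frac{15}{22} = \frac{15}{22} - \frac{M}{22}$)
$1 J{\left(-32,-82 \right)} = 1 \left(\frac{15}{22} - - \frac{16}{11}\right) = 1 \left(\frac{15}{22} + \frac{16}{11}\right) = 1 \cdot \frac{47}{22} = \frac{47}{22}$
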